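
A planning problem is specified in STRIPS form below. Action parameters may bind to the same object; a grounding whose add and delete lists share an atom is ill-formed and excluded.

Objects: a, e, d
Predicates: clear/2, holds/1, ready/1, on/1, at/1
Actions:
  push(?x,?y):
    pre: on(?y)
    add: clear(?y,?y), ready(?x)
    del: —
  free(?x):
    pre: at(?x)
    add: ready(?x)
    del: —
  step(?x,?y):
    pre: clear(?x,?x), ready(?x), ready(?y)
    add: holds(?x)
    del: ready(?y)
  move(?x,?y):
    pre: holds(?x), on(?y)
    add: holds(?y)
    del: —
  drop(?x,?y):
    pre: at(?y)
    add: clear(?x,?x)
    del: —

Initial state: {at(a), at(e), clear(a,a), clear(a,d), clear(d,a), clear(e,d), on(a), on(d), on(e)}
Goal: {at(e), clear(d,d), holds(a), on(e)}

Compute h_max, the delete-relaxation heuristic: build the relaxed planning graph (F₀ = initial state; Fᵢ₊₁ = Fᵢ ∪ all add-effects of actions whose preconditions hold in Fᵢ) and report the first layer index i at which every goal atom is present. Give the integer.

2

F0 = init (9 atoms)
F1 = F0 ∪ {clear(d,d), clear(e,e), ready(a), ready(d), ready(e)}  (14 atoms)
F2 = F1 ∪ {holds(a), holds(d), holds(e)}  (17 atoms)
goal ⊆ F2  ⇒  h_max = 2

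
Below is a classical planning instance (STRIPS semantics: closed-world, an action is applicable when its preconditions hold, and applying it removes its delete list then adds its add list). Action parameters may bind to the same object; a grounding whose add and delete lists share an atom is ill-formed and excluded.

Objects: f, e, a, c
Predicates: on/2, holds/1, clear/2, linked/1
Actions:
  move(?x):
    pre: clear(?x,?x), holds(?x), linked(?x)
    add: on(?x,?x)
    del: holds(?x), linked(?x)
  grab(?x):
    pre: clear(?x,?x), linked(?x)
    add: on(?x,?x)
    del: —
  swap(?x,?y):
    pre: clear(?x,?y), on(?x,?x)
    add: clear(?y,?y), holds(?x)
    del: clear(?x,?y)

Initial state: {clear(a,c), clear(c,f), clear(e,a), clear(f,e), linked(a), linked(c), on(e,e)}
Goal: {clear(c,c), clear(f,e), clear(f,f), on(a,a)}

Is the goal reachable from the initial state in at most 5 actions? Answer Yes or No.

Yes

1. swap(e,a)  →  {clear(a,a), clear(a,c), clear(c,f), clear(f,e), holds(e), linked(a), linked(c), on(e,e)}
2. grab(a)  →  {clear(a,a), clear(a,c), clear(c,f), clear(f,e), holds(e), linked(a), linked(c), on(a,a), on(e,e)}
3. swap(a,c)  →  {clear(a,a), clear(c,c), clear(c,f), clear(f,e), holds(a), holds(e), linked(a), linked(c), on(a,a), on(e,e)}
4. grab(c)  →  {clear(a,a), clear(c,c), clear(c,f), clear(f,e), holds(a), holds(e), linked(a), linked(c), on(a,a), on(c,c), on(e,e)}
5. swap(c,f)  →  {clear(a,a), clear(c,c), clear(f,e), clear(f,f), holds(a), holds(c), holds(e), linked(a), linked(c), on(a,a), on(c,c), on(e,e)}
optimal plan length = 5; 5 ≤ 5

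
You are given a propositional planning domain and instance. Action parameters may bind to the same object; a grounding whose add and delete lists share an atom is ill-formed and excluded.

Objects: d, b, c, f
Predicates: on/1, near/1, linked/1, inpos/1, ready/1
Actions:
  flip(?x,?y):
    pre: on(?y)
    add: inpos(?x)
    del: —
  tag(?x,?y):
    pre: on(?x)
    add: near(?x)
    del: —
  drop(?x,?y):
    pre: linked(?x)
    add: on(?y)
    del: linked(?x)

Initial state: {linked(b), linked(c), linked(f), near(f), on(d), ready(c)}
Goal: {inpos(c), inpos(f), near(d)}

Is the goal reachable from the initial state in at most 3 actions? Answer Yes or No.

1. flip(c,d)  →  {inpos(c), linked(b), linked(c), linked(f), near(f), on(d), ready(c)}
2. flip(f,d)  →  {inpos(c), inpos(f), linked(b), linked(c), linked(f), near(f), on(d), ready(c)}
3. tag(d,d)  →  {inpos(c), inpos(f), linked(b), linked(c), linked(f), near(d), near(f), on(d), ready(c)}
optimal plan length = 3; 3 ≤ 3

Yes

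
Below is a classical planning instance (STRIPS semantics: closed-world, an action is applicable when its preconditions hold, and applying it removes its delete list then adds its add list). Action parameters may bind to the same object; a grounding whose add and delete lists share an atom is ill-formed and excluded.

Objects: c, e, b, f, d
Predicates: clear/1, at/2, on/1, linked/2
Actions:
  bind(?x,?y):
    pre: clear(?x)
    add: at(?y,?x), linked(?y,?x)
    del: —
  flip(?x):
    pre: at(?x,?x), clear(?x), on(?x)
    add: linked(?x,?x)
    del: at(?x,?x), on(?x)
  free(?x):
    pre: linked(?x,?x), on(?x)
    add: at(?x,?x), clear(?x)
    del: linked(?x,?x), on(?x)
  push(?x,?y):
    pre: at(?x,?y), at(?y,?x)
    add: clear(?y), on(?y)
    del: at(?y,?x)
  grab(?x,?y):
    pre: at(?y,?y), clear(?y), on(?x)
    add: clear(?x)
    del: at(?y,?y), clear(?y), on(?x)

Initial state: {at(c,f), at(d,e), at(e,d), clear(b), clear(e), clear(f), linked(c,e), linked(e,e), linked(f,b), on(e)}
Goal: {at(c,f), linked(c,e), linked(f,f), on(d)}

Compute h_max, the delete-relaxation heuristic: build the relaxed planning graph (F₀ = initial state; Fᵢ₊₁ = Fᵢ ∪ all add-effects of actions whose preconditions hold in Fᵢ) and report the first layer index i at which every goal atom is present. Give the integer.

1

F0 = init (10 atoms)
F1 = F0 ∪ {at(b,b), at(b,e), at(b,f), at(c,b), at(c,e), at(d,b), at(d,f), at(e,b), at(e,e), at(e,f), at(f,b), at(f,e), at(f,f), clear(d), linked(b,b), linked(b,e), linked(b,f), linked(c,b), linked(c,f), linked(d,b), linked(d,e), linked(d,f), linked(e,b), linked(e,f), linked(f,e), linked(f,f), on(d)}  (37 atoms)
goal ⊆ F1  ⇒  h_max = 1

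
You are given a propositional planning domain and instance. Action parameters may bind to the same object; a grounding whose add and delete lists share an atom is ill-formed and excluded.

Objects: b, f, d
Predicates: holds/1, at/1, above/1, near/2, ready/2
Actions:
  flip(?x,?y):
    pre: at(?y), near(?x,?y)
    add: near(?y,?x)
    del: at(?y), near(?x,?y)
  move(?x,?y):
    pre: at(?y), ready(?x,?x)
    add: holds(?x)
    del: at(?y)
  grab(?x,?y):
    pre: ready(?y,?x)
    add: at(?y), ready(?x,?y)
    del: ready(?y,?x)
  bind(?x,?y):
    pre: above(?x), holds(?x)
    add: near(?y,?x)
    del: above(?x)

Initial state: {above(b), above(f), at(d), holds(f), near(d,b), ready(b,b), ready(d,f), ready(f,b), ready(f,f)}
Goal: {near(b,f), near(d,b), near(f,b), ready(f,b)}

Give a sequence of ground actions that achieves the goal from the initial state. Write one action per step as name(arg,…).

1. move(b,d)  →  {above(b), above(f), holds(b), holds(f), near(d,b), ready(b,b), ready(d,f), ready(f,b), ready(f,f)}
2. bind(b,f)  →  {above(f), holds(b), holds(f), near(d,b), near(f,b), ready(b,b), ready(d,f), ready(f,b), ready(f,f)}
3. bind(f,b)  →  {holds(b), holds(f), near(b,f), near(d,b), near(f,b), ready(b,b), ready(d,f), ready(f,b), ready(f,f)}

move(b,d); bind(b,f); bind(f,b)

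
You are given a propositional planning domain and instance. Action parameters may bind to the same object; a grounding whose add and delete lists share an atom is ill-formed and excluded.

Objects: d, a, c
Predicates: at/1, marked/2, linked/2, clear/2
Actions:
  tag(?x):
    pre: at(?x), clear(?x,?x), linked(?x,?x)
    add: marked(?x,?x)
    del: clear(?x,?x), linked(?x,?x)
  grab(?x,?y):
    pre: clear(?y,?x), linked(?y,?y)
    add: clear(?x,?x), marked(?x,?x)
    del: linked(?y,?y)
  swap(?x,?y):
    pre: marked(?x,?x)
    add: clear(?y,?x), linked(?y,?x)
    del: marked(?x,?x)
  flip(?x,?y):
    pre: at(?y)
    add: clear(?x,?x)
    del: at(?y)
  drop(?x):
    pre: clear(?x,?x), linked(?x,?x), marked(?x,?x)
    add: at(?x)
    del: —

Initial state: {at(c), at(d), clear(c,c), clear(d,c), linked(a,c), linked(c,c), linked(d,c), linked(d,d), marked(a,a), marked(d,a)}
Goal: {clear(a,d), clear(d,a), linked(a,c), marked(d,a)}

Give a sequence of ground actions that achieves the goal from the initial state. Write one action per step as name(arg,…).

1. swap(a,d)  →  {at(c), at(d), clear(c,c), clear(d,a), clear(d,c), linked(a,c), linked(c,c), linked(d,a), linked(d,c), linked(d,d), marked(d,a)}
2. flip(d,d)  →  {at(c), clear(c,c), clear(d,a), clear(d,c), clear(d,d), linked(a,c), linked(c,c), linked(d,a), linked(d,c), linked(d,d), marked(d,a)}
3. grab(d,d)  →  {at(c), clear(c,c), clear(d,a), clear(d,c), clear(d,d), linked(a,c), linked(c,c), linked(d,a), linked(d,c), marked(d,a), marked(d,d)}
4. swap(d,a)  →  {at(c), clear(a,d), clear(c,c), clear(d,a), clear(d,c), clear(d,d), linked(a,c), linked(a,d), linked(c,c), linked(d,a), linked(d,c), marked(d,a)}

swap(a,d); flip(d,d); grab(d,d); swap(d,a)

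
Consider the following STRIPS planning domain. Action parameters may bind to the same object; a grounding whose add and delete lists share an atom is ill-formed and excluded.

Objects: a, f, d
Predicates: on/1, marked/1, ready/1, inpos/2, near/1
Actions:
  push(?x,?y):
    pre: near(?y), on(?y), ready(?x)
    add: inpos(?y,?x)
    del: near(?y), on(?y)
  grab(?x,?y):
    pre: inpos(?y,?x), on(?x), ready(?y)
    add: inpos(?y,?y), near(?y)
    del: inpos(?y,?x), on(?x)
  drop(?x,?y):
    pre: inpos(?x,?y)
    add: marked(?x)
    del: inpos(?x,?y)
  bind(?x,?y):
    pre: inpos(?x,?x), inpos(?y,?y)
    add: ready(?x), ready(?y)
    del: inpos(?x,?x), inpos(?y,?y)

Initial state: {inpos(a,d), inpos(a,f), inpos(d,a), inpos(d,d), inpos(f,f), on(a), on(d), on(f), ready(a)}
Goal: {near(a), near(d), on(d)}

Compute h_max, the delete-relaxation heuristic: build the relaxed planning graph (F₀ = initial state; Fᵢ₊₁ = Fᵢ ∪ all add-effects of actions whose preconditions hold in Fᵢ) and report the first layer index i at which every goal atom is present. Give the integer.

2

F0 = init (9 atoms)
F1 = F0 ∪ {inpos(a,a), marked(a), marked(d), marked(f), near(a), ready(d), ready(f)}  (16 atoms)
F2 = F1 ∪ {near(d)}  (17 atoms)
goal ⊆ F2  ⇒  h_max = 2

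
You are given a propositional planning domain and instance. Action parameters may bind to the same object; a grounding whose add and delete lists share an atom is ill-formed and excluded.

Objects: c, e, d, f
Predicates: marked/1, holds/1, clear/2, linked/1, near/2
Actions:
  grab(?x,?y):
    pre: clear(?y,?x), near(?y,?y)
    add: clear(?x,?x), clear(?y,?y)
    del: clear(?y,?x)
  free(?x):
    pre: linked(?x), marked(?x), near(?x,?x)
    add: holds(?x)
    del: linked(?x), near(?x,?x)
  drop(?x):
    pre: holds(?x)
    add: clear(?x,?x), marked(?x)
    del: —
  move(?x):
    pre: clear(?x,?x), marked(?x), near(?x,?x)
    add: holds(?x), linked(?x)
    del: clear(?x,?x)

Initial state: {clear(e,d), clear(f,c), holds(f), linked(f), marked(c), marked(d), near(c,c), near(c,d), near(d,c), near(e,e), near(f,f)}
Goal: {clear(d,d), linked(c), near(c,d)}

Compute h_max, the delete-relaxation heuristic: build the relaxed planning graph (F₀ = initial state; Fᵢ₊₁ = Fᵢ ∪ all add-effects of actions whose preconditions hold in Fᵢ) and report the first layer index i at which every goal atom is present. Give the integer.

F0 = init (11 atoms)
F1 = F0 ∪ {clear(c,c), clear(d,d), clear(e,e), clear(f,f), marked(f)}  (16 atoms)
F2 = F1 ∪ {holds(c), linked(c)}  (18 atoms)
goal ⊆ F2  ⇒  h_max = 2

2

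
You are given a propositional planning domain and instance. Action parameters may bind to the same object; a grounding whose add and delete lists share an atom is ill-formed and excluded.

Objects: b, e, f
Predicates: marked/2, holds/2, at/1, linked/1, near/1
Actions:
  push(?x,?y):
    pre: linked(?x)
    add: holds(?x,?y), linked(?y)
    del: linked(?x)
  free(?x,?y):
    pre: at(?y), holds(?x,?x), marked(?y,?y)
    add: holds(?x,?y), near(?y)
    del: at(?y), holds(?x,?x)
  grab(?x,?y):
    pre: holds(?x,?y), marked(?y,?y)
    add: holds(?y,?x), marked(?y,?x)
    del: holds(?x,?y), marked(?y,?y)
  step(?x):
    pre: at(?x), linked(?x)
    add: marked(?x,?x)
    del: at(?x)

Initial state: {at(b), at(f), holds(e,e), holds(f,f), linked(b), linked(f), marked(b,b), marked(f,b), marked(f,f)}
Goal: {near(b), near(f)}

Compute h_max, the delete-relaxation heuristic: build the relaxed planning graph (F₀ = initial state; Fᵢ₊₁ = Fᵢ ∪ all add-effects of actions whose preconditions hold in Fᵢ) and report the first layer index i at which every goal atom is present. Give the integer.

F0 = init (9 atoms)
F1 = F0 ∪ {holds(b,e), holds(b,f), holds(e,b), holds(e,f), holds(f,b), holds(f,e), linked(e), near(b), near(f)}  (18 atoms)
goal ⊆ F1  ⇒  h_max = 1

1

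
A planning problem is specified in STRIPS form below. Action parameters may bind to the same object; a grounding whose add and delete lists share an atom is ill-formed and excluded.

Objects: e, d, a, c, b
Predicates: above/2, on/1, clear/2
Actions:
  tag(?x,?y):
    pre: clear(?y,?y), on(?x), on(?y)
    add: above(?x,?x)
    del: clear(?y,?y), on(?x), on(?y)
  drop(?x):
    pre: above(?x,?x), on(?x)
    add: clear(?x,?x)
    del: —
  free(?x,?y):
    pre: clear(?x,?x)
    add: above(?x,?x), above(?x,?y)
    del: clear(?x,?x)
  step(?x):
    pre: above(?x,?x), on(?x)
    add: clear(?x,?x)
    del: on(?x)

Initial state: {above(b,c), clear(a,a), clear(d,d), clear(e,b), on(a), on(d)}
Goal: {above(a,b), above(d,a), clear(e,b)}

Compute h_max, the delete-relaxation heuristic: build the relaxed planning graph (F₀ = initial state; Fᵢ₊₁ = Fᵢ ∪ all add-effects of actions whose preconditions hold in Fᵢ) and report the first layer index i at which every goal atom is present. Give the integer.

1

F0 = init (6 atoms)
F1 = F0 ∪ {above(a,a), above(a,b), above(a,c), above(a,d), above(a,e), above(d,a), above(d,b), above(d,c), above(d,d), above(d,e)}  (16 atoms)
goal ⊆ F1  ⇒  h_max = 1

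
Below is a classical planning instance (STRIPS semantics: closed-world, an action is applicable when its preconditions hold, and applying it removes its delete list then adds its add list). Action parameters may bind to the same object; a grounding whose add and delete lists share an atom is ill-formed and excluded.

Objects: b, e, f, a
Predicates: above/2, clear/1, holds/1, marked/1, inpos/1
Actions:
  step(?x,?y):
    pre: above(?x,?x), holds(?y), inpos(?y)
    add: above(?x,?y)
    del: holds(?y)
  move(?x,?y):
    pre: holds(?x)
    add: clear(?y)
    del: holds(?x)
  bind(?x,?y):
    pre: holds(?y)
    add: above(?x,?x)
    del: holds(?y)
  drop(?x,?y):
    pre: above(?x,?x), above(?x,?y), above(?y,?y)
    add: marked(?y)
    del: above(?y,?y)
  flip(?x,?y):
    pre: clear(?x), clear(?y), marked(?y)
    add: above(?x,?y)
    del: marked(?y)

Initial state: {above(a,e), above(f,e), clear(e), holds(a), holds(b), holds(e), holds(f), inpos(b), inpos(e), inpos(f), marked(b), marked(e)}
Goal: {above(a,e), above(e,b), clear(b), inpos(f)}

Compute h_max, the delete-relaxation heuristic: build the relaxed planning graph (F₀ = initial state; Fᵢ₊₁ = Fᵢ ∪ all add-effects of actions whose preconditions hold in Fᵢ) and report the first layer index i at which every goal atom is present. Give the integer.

2

F0 = init (12 atoms)
F1 = F0 ∪ {above(a,a), above(b,b), above(e,e), above(f,f), clear(a), clear(b), clear(f)}  (19 atoms)
F2 = F1 ∪ {above(a,b), above(a,f), above(b,e), above(b,f), above(e,b), above(e,f), above(f,b), marked(a), marked(f)}  (28 atoms)
goal ⊆ F2  ⇒  h_max = 2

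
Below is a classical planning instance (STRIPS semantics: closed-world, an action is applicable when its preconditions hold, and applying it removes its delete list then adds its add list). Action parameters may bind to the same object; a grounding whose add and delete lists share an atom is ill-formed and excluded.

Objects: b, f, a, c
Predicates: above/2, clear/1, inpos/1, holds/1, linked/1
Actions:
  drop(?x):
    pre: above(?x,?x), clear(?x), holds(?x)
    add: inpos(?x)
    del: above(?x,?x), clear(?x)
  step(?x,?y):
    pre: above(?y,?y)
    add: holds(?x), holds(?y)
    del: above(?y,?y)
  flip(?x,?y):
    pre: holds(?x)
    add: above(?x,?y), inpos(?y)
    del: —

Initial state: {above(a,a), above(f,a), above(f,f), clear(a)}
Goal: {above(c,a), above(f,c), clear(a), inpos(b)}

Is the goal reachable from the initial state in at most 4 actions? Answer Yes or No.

1. step(c,f)  →  {above(a,a), above(f,a), clear(a), holds(c), holds(f)}
2. flip(f,b)  →  {above(a,a), above(f,a), above(f,b), clear(a), holds(c), holds(f), inpos(b)}
3. flip(f,c)  →  {above(a,a), above(f,a), above(f,b), above(f,c), clear(a), holds(c), holds(f), inpos(b), inpos(c)}
4. flip(c,a)  →  {above(a,a), above(c,a), above(f,a), above(f,b), above(f,c), clear(a), holds(c), holds(f), inpos(a), inpos(b), inpos(c)}
optimal plan length = 4; 4 ≤ 4

Yes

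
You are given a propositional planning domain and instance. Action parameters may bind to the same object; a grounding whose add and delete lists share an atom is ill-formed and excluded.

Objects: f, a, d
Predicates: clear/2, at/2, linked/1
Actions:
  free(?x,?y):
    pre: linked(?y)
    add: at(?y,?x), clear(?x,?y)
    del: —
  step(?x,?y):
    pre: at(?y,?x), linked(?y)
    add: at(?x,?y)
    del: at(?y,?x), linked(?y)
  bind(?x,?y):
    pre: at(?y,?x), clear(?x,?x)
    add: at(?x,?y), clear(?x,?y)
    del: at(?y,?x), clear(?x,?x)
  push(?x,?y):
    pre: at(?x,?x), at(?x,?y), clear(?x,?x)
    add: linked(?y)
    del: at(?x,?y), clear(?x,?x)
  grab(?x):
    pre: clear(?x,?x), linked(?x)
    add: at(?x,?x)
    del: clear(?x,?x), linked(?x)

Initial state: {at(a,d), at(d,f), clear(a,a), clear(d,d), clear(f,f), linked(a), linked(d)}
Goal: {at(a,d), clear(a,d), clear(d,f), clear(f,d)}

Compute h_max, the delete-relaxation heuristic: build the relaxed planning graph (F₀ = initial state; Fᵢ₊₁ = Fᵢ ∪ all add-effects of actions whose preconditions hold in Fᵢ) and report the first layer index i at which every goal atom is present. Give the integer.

2

F0 = init (7 atoms)
F1 = F0 ∪ {at(a,a), at(a,f), at(d,a), at(d,d), at(f,d), clear(a,d), clear(d,a), clear(f,a), clear(f,d)}  (16 atoms)
F2 = F1 ∪ {at(f,a), clear(d,f), linked(f)}  (19 atoms)
goal ⊆ F2  ⇒  h_max = 2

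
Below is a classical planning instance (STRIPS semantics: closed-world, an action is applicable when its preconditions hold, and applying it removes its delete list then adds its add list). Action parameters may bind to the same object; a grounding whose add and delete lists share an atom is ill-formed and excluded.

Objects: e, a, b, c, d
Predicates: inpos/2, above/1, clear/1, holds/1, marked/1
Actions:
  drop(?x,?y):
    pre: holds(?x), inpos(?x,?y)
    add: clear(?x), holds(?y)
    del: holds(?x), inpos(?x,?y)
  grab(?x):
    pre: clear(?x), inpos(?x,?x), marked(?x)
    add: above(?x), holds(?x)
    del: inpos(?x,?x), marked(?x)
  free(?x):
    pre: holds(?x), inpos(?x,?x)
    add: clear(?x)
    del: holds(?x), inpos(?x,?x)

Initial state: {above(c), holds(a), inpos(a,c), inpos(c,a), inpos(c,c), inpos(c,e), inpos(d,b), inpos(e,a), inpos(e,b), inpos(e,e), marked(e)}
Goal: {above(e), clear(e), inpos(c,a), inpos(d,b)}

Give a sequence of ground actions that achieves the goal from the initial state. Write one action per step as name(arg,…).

drop(a,c); drop(c,e); drop(e,a); grab(e)

1. drop(a,c)  →  {above(c), clear(a), holds(c), inpos(c,a), inpos(c,c), inpos(c,e), inpos(d,b), inpos(e,a), inpos(e,b), inpos(e,e), marked(e)}
2. drop(c,e)  →  {above(c), clear(a), clear(c), holds(e), inpos(c,a), inpos(c,c), inpos(d,b), inpos(e,a), inpos(e,b), inpos(e,e), marked(e)}
3. drop(e,a)  →  {above(c), clear(a), clear(c), clear(e), holds(a), inpos(c,a), inpos(c,c), inpos(d,b), inpos(e,b), inpos(e,e), marked(e)}
4. grab(e)  →  {above(c), above(e), clear(a), clear(c), clear(e), holds(a), holds(e), inpos(c,a), inpos(c,c), inpos(d,b), inpos(e,b)}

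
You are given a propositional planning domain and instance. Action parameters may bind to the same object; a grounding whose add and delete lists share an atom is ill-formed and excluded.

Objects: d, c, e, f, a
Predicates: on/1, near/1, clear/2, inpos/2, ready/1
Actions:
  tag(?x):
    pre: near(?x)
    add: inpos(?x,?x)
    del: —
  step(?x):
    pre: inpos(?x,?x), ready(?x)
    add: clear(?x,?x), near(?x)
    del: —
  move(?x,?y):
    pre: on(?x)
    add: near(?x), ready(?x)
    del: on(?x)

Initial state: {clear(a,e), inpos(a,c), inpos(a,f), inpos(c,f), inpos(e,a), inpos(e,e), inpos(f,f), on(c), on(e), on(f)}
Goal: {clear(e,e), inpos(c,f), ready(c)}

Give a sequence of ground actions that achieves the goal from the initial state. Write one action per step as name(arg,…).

move(c,d); move(e,d); step(e)

1. move(c,d)  →  {clear(a,e), inpos(a,c), inpos(a,f), inpos(c,f), inpos(e,a), inpos(e,e), inpos(f,f), near(c), on(e), on(f), ready(c)}
2. move(e,d)  →  {clear(a,e), inpos(a,c), inpos(a,f), inpos(c,f), inpos(e,a), inpos(e,e), inpos(f,f), near(c), near(e), on(f), ready(c), ready(e)}
3. step(e)  →  {clear(a,e), clear(e,e), inpos(a,c), inpos(a,f), inpos(c,f), inpos(e,a), inpos(e,e), inpos(f,f), near(c), near(e), on(f), ready(c), ready(e)}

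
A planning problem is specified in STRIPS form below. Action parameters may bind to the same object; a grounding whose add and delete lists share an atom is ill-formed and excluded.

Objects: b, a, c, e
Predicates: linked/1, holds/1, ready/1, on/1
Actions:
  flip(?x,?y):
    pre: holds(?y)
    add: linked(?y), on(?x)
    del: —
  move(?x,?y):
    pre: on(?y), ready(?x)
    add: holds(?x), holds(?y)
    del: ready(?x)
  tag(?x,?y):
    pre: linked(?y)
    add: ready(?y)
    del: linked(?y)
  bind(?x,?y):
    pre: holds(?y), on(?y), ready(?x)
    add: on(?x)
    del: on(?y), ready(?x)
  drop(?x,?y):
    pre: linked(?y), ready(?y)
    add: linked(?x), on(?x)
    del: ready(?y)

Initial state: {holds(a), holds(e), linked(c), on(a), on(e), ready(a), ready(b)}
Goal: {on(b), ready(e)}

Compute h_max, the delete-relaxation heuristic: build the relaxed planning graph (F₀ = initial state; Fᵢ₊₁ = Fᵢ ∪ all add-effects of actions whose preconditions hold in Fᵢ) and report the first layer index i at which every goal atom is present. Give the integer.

2

F0 = init (7 atoms)
F1 = F0 ∪ {holds(b), linked(a), linked(e), on(b), on(c), ready(c)}  (13 atoms)
F2 = F1 ∪ {holds(c), linked(b), ready(e)}  (16 atoms)
goal ⊆ F2  ⇒  h_max = 2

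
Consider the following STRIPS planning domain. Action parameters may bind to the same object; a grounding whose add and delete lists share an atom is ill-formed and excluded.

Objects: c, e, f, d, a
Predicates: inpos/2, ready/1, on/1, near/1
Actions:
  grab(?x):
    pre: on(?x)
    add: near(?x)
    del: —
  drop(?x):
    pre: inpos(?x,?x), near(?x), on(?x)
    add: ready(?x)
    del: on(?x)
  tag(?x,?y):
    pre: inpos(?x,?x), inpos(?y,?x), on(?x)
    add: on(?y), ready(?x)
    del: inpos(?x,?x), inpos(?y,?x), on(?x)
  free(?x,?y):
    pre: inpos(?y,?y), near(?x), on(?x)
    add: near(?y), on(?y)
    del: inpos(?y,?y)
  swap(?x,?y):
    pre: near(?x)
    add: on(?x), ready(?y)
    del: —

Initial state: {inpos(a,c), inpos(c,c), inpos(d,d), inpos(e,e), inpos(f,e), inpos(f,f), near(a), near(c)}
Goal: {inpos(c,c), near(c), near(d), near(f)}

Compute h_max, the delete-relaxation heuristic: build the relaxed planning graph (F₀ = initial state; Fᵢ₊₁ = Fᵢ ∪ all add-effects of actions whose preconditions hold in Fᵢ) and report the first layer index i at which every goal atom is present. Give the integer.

2

F0 = init (8 atoms)
F1 = F0 ∪ {on(a), on(c), ready(a), ready(c), ready(d), ready(e), ready(f)}  (15 atoms)
F2 = F1 ∪ {near(d), near(e), near(f), on(d), on(e), on(f)}  (21 atoms)
goal ⊆ F2  ⇒  h_max = 2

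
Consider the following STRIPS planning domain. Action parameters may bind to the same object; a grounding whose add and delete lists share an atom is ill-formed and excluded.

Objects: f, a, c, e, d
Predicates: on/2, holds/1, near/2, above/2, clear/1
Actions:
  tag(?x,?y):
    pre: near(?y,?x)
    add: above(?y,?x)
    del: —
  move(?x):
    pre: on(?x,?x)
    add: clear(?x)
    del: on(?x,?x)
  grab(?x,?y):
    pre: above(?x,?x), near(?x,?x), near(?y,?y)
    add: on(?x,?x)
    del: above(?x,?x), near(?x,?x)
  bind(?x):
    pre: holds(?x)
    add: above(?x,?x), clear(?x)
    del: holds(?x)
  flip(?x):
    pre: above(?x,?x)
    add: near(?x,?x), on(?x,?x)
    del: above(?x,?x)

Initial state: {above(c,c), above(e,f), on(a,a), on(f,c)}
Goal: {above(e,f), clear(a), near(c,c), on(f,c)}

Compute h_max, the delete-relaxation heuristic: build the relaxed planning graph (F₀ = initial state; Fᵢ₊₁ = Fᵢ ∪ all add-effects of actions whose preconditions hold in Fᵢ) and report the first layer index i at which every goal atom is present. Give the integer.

F0 = init (4 atoms)
F1 = F0 ∪ {clear(a), near(c,c), on(c,c)}  (7 atoms)
goal ⊆ F1  ⇒  h_max = 1

1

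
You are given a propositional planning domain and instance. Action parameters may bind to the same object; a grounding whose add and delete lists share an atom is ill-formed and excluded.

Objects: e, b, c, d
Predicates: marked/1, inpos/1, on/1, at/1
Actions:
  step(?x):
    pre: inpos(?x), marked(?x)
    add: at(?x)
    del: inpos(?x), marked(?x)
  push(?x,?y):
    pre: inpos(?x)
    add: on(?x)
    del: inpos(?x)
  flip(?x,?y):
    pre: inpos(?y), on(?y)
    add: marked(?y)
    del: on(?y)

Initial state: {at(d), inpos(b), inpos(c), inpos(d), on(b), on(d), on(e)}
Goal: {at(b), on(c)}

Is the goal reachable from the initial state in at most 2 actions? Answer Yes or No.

No

1. push(c,e)  →  {at(d), inpos(b), inpos(d), on(b), on(c), on(d), on(e)}
2. flip(e,b)  →  {at(d), inpos(b), inpos(d), marked(b), on(c), on(d), on(e)}
3. step(b)  →  {at(b), at(d), inpos(d), on(c), on(d), on(e)}
optimal plan length = 3; 3 > 2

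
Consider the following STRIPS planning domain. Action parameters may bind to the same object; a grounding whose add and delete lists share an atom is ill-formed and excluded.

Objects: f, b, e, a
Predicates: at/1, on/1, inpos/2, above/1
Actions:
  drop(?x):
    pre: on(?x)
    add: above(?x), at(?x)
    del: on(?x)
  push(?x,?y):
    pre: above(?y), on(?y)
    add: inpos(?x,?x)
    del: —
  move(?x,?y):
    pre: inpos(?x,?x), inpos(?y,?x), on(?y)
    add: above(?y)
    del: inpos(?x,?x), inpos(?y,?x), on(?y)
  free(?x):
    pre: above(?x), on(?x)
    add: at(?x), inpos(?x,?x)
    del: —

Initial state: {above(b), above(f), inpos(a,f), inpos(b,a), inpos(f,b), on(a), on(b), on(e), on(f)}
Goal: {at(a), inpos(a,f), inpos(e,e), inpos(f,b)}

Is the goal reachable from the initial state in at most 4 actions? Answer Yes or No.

1. drop(a)  →  {above(a), above(b), above(f), at(a), inpos(a,f), inpos(b,a), inpos(f,b), on(b), on(e), on(f)}
2. push(e,f)  →  {above(a), above(b), above(f), at(a), inpos(a,f), inpos(b,a), inpos(e,e), inpos(f,b), on(b), on(e), on(f)}
optimal plan length = 2; 2 ≤ 4

Yes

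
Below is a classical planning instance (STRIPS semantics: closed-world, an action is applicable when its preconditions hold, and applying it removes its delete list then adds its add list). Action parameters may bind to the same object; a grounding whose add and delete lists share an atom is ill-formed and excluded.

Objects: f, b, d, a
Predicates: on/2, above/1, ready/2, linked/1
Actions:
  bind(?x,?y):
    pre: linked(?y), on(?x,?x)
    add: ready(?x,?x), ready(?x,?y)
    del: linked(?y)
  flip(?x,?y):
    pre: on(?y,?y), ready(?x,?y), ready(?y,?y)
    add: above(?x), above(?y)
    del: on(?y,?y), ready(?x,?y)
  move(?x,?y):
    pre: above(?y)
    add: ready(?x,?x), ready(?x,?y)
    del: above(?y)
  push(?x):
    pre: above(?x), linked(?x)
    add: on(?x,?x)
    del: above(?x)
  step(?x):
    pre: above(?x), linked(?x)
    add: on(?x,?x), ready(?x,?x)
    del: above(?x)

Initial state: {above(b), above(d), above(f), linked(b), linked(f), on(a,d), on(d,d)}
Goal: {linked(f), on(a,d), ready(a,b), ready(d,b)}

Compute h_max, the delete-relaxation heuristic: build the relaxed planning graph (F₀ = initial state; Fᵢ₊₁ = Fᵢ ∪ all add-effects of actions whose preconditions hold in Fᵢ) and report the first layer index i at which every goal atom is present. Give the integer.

F0 = init (7 atoms)
F1 = F0 ∪ {on(b,b), on(f,f), ready(a,a), ready(a,b), ready(a,d), ready(a,f), ready(b,b), ready(b,d), ready(b,f), ready(d,b), ready(d,d), ready(d,f), ready(f,b), ready(f,d), ready(f,f)}  (22 atoms)
goal ⊆ F1  ⇒  h_max = 1

1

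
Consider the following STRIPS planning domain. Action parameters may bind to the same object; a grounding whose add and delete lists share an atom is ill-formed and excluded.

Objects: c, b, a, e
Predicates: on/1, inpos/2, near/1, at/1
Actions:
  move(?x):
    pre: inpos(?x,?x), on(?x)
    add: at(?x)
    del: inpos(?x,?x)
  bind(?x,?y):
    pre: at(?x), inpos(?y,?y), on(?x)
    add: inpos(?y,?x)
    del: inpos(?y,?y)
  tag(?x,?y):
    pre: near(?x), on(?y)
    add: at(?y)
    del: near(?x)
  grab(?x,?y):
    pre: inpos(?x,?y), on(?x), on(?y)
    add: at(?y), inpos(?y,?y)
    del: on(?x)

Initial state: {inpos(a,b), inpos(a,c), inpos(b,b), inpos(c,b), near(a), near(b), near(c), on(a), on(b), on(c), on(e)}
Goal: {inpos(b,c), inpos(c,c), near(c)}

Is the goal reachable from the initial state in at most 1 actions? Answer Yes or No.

No

1. grab(a,c)  →  {at(c), inpos(a,b), inpos(a,c), inpos(b,b), inpos(c,b), inpos(c,c), near(a), near(b), near(c), on(b), on(c), on(e)}
2. bind(c,b)  →  {at(c), inpos(a,b), inpos(a,c), inpos(b,c), inpos(c,b), inpos(c,c), near(a), near(b), near(c), on(b), on(c), on(e)}
optimal plan length = 2; 2 > 1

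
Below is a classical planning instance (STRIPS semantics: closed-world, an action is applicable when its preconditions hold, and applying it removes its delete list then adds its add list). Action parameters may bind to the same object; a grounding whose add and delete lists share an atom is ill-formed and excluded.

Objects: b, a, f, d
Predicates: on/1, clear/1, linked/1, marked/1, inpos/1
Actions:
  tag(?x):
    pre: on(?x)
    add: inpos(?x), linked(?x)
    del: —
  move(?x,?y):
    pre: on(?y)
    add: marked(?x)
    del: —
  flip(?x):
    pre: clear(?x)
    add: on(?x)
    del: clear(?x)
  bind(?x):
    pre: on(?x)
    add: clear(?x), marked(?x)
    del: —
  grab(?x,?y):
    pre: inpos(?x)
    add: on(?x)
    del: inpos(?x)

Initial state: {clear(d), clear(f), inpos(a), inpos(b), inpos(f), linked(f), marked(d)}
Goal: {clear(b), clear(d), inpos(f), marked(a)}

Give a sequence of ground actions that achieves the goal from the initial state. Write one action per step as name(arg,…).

1. grab(b,b)  →  {clear(d), clear(f), inpos(a), inpos(f), linked(f), marked(d), on(b)}
2. move(a,b)  →  {clear(d), clear(f), inpos(a), inpos(f), linked(f), marked(a), marked(d), on(b)}
3. bind(b)  →  {clear(b), clear(d), clear(f), inpos(a), inpos(f), linked(f), marked(a), marked(b), marked(d), on(b)}

grab(b,b); move(a,b); bind(b)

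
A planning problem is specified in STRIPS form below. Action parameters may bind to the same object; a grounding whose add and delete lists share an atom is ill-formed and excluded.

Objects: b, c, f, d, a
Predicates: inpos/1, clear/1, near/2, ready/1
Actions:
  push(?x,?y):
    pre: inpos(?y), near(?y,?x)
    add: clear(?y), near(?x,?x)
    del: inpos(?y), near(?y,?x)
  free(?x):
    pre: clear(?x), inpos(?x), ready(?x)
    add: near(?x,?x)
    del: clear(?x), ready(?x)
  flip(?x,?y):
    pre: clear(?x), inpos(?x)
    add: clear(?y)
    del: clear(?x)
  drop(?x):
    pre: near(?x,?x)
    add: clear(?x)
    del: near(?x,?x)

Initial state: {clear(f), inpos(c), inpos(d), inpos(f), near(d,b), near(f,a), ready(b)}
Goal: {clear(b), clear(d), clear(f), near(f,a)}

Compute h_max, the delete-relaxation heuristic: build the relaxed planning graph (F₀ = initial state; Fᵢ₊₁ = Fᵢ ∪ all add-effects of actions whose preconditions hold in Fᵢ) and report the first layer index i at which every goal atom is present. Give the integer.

F0 = init (7 atoms)
F1 = F0 ∪ {clear(a), clear(b), clear(c), clear(d), near(a,a), near(b,b)}  (13 atoms)
goal ⊆ F1  ⇒  h_max = 1

1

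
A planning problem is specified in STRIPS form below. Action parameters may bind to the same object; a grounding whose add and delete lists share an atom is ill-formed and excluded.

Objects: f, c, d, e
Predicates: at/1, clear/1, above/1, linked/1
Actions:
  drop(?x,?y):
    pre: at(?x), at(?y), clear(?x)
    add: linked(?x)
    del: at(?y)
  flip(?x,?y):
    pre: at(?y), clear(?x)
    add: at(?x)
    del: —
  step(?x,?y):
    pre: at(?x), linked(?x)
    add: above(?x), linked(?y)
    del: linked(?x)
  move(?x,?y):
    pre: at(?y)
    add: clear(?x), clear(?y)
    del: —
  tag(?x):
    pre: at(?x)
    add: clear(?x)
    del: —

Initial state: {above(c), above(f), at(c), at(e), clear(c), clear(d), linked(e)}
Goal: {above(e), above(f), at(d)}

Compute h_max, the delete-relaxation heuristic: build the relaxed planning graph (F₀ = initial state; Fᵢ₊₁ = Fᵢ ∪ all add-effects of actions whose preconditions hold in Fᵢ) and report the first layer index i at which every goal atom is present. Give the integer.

1

F0 = init (7 atoms)
F1 = F0 ∪ {above(e), at(d), clear(e), clear(f), linked(c), linked(d), linked(f)}  (14 atoms)
goal ⊆ F1  ⇒  h_max = 1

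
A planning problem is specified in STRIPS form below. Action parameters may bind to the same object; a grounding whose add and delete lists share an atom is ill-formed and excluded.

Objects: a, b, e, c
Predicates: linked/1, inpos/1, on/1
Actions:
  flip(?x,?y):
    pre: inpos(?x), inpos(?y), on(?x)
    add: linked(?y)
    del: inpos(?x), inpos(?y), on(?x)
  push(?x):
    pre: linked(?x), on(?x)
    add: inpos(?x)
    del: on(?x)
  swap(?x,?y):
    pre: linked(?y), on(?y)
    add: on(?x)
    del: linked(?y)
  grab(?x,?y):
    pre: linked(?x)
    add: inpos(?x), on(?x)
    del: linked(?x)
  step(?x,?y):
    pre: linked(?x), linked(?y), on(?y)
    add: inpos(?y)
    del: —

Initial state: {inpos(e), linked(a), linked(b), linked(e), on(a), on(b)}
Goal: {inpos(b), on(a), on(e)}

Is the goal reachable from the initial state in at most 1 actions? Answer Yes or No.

No

1. push(b)  →  {inpos(b), inpos(e), linked(a), linked(b), linked(e), on(a)}
2. swap(e,a)  →  {inpos(b), inpos(e), linked(b), linked(e), on(a), on(e)}
optimal plan length = 2; 2 > 1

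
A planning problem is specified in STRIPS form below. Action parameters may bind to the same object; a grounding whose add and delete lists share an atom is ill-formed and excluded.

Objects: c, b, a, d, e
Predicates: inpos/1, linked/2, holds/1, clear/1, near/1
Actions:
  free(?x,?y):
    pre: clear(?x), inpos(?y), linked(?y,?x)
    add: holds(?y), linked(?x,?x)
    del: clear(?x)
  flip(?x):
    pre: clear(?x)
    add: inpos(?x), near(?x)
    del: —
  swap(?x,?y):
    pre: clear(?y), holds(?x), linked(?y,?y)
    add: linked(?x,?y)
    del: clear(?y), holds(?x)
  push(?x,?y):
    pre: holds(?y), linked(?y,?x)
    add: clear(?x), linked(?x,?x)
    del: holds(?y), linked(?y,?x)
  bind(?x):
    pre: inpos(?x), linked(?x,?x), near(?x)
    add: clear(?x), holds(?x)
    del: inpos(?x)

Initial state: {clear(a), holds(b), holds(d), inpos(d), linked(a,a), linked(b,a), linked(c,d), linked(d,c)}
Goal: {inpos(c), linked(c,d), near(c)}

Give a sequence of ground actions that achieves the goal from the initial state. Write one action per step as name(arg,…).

1. push(c,d)  →  {clear(a), clear(c), holds(b), inpos(d), linked(a,a), linked(b,a), linked(c,c), linked(c,d)}
2. flip(c)  →  {clear(a), clear(c), holds(b), inpos(c), inpos(d), linked(a,a), linked(b,a), linked(c,c), linked(c,d), near(c)}

push(c,d); flip(c)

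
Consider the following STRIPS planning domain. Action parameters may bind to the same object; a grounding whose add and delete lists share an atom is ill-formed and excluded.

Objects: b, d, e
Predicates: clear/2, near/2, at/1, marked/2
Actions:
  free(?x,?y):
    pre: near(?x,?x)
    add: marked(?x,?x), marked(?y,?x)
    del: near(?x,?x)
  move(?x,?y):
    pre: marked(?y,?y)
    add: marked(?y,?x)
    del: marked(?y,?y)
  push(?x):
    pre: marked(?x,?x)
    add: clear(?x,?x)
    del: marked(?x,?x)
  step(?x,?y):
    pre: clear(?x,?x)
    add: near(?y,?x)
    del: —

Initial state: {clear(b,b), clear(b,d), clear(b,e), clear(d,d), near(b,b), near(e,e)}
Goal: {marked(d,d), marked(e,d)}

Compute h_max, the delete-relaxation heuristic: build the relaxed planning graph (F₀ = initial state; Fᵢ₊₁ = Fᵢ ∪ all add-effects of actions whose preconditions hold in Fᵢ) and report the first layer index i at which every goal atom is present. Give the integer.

2

F0 = init (6 atoms)
F1 = F0 ∪ {marked(b,b), marked(b,e), marked(d,b), marked(d,e), marked(e,b), marked(e,e), near(b,d), near(d,b), near(d,d), near(e,b), near(e,d)}  (17 atoms)
F2 = F1 ∪ {clear(e,e), marked(b,d), marked(d,d), marked(e,d)}  (21 atoms)
goal ⊆ F2  ⇒  h_max = 2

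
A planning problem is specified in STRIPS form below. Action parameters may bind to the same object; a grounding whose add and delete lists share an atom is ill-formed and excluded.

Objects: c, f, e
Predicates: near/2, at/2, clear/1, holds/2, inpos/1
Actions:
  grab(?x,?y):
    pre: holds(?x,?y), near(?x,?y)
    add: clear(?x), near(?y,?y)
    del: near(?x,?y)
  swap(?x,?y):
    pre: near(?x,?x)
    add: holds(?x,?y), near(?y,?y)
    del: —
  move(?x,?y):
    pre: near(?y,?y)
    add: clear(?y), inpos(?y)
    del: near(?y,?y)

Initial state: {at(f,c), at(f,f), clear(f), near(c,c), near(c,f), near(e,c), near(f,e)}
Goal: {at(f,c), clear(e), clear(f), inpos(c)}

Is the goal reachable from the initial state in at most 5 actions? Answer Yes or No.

1. swap(c,e)  →  {at(f,c), at(f,f), clear(f), holds(c,e), near(c,c), near(c,f), near(e,c), near(e,e), near(f,e)}
2. move(c,c)  →  {at(f,c), at(f,f), clear(c), clear(f), holds(c,e), inpos(c), near(c,f), near(e,c), near(e,e), near(f,e)}
3. move(c,e)  →  {at(f,c), at(f,f), clear(c), clear(e), clear(f), holds(c,e), inpos(c), inpos(e), near(c,f), near(e,c), near(f,e)}
optimal plan length = 3; 3 ≤ 5

Yes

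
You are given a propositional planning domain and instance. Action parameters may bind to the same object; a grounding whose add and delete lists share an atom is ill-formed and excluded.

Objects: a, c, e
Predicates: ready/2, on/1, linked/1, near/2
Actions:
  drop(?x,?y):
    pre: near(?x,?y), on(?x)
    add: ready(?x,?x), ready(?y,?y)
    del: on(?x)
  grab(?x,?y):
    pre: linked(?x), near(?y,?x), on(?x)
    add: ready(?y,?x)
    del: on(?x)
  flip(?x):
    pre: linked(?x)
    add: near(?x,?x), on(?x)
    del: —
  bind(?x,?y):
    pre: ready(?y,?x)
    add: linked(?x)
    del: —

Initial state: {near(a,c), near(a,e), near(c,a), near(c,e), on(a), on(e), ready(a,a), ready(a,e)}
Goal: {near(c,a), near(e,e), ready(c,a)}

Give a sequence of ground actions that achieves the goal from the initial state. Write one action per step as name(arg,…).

bind(a,a); grab(a,c); bind(e,a); flip(e)

1. bind(a,a)  →  {linked(a), near(a,c), near(a,e), near(c,a), near(c,e), on(a), on(e), ready(a,a), ready(a,e)}
2. grab(a,c)  →  {linked(a), near(a,c), near(a,e), near(c,a), near(c,e), on(e), ready(a,a), ready(a,e), ready(c,a)}
3. bind(e,a)  →  {linked(a), linked(e), near(a,c), near(a,e), near(c,a), near(c,e), on(e), ready(a,a), ready(a,e), ready(c,a)}
4. flip(e)  →  {linked(a), linked(e), near(a,c), near(a,e), near(c,a), near(c,e), near(e,e), on(e), ready(a,a), ready(a,e), ready(c,a)}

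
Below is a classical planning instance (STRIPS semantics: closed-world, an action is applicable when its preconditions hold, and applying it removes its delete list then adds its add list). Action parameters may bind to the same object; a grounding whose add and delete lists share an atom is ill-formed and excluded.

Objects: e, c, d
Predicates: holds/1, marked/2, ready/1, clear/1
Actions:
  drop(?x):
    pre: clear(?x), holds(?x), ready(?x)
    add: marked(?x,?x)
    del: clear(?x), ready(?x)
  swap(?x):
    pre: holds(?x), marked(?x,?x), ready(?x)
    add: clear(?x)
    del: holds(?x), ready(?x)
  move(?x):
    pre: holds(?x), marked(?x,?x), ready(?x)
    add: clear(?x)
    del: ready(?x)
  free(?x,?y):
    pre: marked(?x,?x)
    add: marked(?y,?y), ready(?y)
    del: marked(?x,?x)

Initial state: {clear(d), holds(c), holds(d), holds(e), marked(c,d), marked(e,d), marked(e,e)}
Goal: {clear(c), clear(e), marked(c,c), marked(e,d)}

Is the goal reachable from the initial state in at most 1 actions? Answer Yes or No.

1. free(e,c)  →  {clear(d), holds(c), holds(d), holds(e), marked(c,c), marked(c,d), marked(e,d), ready(c)}
2. swap(c)  →  {clear(c), clear(d), holds(d), holds(e), marked(c,c), marked(c,d), marked(e,d)}
3. free(c,e)  →  {clear(c), clear(d), holds(d), holds(e), marked(c,d), marked(e,d), marked(e,e), ready(e)}
4. swap(e)  →  {clear(c), clear(d), clear(e), holds(d), marked(c,d), marked(e,d), marked(e,e)}
5. free(e,c)  →  {clear(c), clear(d), clear(e), holds(d), marked(c,c), marked(c,d), marked(e,d), ready(c)}
optimal plan length = 5; 5 > 1

No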